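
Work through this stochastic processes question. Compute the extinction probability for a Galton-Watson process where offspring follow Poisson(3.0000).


Since mu = 3.0000 > 1, extinction prob q < 1.
Solve s = exp(mu*(s-1)) iteratively.
q = 0.0595

0.0595


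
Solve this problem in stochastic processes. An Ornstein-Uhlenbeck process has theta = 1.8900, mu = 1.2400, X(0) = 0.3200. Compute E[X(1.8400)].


E[X(t)] = mu + (X(0) - mu)*exp(-theta*t)
= 1.2400 + (0.3200 - 1.2400)*exp(-1.8900*1.8400)
= 1.2400 + -0.9200 * 0.0309
= 1.2116

1.2116


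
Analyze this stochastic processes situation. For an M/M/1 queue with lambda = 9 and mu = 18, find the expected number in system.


rho = 9/18 = 0.5000
L = rho/(1-rho)
= 0.5000/0.5000
= 1.0000

1.0000


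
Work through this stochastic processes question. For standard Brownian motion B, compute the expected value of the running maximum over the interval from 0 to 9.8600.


E(max B(s)) = sqrt(2t/pi)
= sqrt(2*9.8600/pi)
= sqrt(6.2771)
= 2.5054

2.5054


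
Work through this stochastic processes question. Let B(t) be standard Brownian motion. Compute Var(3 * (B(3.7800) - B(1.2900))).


Var(alpha*(B(t)-B(s))) = alpha^2 * (t-s)
= 3^2 * (3.7800 - 1.2900)
= 9 * 2.4900
= 22.4100

22.4100


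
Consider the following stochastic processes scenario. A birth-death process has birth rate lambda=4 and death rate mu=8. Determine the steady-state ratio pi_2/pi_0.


For birth-death process, pi_n/pi_0 = (lambda/mu)^n
= (4/8)^2
= 0.2500

0.2500


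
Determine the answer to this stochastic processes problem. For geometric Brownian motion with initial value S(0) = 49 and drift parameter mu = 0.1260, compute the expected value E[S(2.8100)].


E[S(t)] = S(0) * exp(mu * t)
= 49 * exp(0.1260 * 2.8100)
= 49 * 1.4248
= 69.8172

69.8172


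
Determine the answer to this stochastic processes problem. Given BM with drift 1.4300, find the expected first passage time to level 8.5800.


Expected first passage time = a/mu
= 8.5800/1.4300
= 6.0000

6.0000


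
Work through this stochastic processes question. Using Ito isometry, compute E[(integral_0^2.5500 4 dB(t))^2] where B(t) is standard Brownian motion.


By Ito isometry: E[(int f dB)^2] = int f^2 dt
= 4^2 * 2.5500
= 16 * 2.5500 = 40.8000

40.8000


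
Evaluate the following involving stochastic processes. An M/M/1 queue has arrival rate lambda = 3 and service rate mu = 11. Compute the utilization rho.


rho = lambda/mu
= 3/11
= 0.2727

0.2727


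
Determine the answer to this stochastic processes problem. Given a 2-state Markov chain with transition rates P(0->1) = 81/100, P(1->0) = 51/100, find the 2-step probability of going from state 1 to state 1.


Computing P^2 by matrix multiplication.
P = [[0.1900, 0.8100], [0.5100, 0.4900]]
After raising P to the power 2:
P^2(1,1) = 0.6532

0.6532


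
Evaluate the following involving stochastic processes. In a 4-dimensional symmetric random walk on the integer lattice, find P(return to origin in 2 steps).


P(return in 2 steps) = P(reverse first step) = 1/(2d)
= 1/8
= 0.1250

0.1250


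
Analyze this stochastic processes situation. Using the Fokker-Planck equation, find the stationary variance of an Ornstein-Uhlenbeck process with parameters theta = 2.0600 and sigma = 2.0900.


Stationary variance = sigma^2 / (2*theta)
= 2.0900^2 / (2*2.0600)
= 4.3681 / 4.1200
= 1.0602

1.0602


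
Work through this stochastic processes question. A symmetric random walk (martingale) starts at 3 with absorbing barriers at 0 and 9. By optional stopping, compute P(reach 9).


By optional stopping theorem: E(M at tau) = M(0) = 3
P(hit 9)*9 + P(hit 0)*0 = 3
P(hit 9) = (3 - 0)/(9 - 0) = 1/3 = 0.3333

0.3333


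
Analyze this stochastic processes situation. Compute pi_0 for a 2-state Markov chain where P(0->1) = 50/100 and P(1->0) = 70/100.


Stationary distribution: pi_0 = p10/(p01+p10), pi_1 = p01/(p01+p10)
p01 = 0.5000, p10 = 0.7000
pi_0 = 0.5833

0.5833


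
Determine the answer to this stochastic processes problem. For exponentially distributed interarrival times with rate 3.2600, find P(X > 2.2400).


P(X > t) = exp(-lambda * t)
= exp(-3.2600 * 2.2400)
= exp(-7.3024) = 6.7392e-04

6.7392e-04


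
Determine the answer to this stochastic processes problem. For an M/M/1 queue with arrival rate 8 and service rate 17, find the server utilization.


rho = lambda/mu
= 8/17
= 0.4706

0.4706


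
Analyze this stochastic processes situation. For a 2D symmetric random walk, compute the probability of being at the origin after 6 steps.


P = C(6,3)^2 / 4^6
= 20^2 / 4096
= 400 / 4096
= 0.0977

0.0977


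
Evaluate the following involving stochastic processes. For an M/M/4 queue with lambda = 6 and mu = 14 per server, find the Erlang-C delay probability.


a = lambda/mu = 0.4286
rho = a/c = 0.1071
Erlang-C formula applied:
C(c,a) = 0.0010

0.0010


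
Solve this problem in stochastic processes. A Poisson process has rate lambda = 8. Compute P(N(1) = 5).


P(N(t)=k) = (lambda*t)^k * exp(-lambda*t) / k!
lambda*t = 8
= 8^5 * exp(-8) / 5!
= 32768 * 3.3546e-04 / 120
= 0.0916

0.0916


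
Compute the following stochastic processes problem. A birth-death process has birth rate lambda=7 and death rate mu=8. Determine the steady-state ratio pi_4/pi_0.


For birth-death process, pi_n/pi_0 = (lambda/mu)^n
= (7/8)^4
= 0.5862

0.5862


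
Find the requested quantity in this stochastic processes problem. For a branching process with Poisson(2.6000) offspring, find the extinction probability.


Since mu = 2.6000 > 1, extinction prob q < 1.
Solve s = exp(mu*(s-1)) iteratively.
q = 0.0951

0.0951


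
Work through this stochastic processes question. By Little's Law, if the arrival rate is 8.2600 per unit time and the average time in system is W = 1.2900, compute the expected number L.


Little's Law: L = lambda * W
= 8.2600 * 1.2900
= 10.6554

10.6554


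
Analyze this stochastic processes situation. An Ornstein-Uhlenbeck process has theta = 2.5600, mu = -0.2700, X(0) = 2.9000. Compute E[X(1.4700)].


E[X(t)] = mu + (X(0) - mu)*exp(-theta*t)
= -0.2700 + (2.9000 - -0.2700)*exp(-2.5600*1.4700)
= -0.2700 + 3.1700 * 0.0232
= -0.1964

-0.1964


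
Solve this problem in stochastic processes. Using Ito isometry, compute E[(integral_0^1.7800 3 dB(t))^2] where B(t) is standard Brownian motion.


By Ito isometry: E[(int f dB)^2] = int f^2 dt
= 3^2 * 1.7800
= 9 * 1.7800 = 16.0200

16.0200


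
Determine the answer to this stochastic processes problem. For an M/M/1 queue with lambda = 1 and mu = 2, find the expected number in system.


rho = 1/2 = 0.5000
L = rho/(1-rho)
= 0.5000/0.5000
= 1.0000

1.0000


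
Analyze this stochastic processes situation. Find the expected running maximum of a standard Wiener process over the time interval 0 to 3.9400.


E(max B(s)) = sqrt(2t/pi)
= sqrt(2*3.9400/pi)
= sqrt(2.5083)
= 1.5838

1.5838


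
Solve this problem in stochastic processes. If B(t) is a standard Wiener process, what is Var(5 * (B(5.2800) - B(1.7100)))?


Var(alpha*(B(t)-B(s))) = alpha^2 * (t-s)
= 5^2 * (5.2800 - 1.7100)
= 25 * 3.5700
= 89.2500

89.2500


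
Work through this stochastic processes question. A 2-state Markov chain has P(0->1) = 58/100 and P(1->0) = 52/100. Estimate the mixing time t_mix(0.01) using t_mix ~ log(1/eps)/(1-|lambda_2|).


lambda_2 = |1 - p01 - p10| = |1 - 0.5800 - 0.5200| = 0.1000
t_mix ~ log(1/eps)/(1 - |lambda_2|)
= log(100)/(1 - 0.1000) = 4.6052/0.9000
= 5.1169

5.1169


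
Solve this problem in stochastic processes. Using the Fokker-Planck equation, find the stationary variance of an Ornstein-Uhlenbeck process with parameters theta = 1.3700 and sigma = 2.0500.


Stationary variance = sigma^2 / (2*theta)
= 2.0500^2 / (2*1.3700)
= 4.2025 / 2.7400
= 1.5338

1.5338


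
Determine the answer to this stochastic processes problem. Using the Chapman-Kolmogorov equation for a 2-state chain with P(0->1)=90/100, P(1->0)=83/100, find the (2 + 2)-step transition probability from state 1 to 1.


P^4 = P^2 * P^2
Computing via matrix multiplication of the transition matrix.
Entry (1,1) of P^4 = 0.6565

0.6565


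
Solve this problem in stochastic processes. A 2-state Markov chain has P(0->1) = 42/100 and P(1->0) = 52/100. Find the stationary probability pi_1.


Stationary distribution: pi_0 = p10/(p01+p10), pi_1 = p01/(p01+p10)
p01 = 0.4200, p10 = 0.5200
pi_1 = 0.4468

0.4468


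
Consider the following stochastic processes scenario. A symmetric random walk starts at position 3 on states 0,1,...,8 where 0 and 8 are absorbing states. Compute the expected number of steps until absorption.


For symmetric RW on 0,...,N with absorbing barriers, E(i) = i*(N-i)
E(3) = 3 * 5 = 15

15


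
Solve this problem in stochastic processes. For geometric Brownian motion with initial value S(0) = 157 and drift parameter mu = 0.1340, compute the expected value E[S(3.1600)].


E[S(t)] = S(0) * exp(mu * t)
= 157 * exp(0.1340 * 3.1600)
= 157 * 1.5272
= 239.7714

239.7714


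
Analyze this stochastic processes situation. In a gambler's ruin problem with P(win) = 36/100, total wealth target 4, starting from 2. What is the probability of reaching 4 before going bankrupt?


Gambler's ruin formula:
r = q/p = 0.6400/0.3600 = 1.7778
P(win) = (1 - r^i)/(1 - r^N)
= (1 - 1.7778^2)/(1 - 1.7778^4)
= 0.2404

0.2404


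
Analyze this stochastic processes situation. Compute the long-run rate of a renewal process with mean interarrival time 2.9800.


Long-run renewal rate = 1/E(X)
= 1/2.9800
= 0.3356

0.3356


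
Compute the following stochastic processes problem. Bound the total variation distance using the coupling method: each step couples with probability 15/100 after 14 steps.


TV distance bound <= (1-delta)^n
= (1 - 0.1500)^14
= 0.8500^14
= 0.1028

0.1028


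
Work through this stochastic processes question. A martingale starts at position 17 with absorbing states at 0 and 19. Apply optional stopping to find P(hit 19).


By optional stopping theorem: E(M at tau) = M(0) = 17
P(hit 19)*19 + P(hit 0)*0 = 17
P(hit 19) = (17 - 0)/(19 - 0) = 17/19 = 0.8947

0.8947


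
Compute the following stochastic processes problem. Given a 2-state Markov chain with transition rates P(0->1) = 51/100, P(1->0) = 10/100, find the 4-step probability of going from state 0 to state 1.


Computing P^4 by matrix multiplication.
P = [[0.4900, 0.5100], [0.1000, 0.9000]]
After raising P to the power 4:
P^4(0,1) = 0.8167

0.8167


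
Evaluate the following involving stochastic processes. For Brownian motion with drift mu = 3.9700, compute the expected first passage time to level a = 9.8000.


Expected first passage time = a/mu
= 9.8000/3.9700
= 2.4685

2.4685


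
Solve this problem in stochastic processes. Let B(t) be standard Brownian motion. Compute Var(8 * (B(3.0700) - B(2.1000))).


Var(alpha*(B(t)-B(s))) = alpha^2 * (t-s)
= 8^2 * (3.0700 - 2.1000)
= 64 * 0.9700
= 62.0800

62.0800


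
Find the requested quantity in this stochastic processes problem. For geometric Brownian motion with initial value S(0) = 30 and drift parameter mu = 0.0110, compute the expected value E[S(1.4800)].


E[S(t)] = S(0) * exp(mu * t)
= 30 * exp(0.0110 * 1.4800)
= 30 * 1.0164
= 30.4924

30.4924


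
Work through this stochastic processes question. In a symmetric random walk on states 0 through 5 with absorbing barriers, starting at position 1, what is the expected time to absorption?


For symmetric RW on 0,...,N with absorbing barriers, E(i) = i*(N-i)
E(1) = 1 * 4 = 4

4


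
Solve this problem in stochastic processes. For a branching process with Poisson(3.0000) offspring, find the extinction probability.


Since mu = 3.0000 > 1, extinction prob q < 1.
Solve s = exp(mu*(s-1)) iteratively.
q = 0.0595

0.0595


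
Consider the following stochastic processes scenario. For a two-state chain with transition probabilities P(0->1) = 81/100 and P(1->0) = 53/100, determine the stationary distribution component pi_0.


Stationary distribution: pi_0 = p10/(p01+p10), pi_1 = p01/(p01+p10)
p01 = 0.8100, p10 = 0.5300
pi_0 = 0.3955

0.3955


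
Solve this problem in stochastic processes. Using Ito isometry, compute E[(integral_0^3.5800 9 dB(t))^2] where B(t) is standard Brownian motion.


By Ito isometry: E[(int f dB)^2] = int f^2 dt
= 9^2 * 3.5800
= 81 * 3.5800 = 289.9800

289.9800


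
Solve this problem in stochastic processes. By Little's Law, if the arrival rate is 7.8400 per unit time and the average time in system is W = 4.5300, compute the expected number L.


Little's Law: L = lambda * W
= 7.8400 * 4.5300
= 35.5152

35.5152


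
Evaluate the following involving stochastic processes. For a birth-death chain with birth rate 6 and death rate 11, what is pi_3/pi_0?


For birth-death process, pi_n/pi_0 = (lambda/mu)^n
= (6/11)^3
= 0.1623

0.1623


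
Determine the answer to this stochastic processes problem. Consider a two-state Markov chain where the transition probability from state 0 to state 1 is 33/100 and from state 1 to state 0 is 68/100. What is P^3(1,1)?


Computing P^3 by matrix multiplication.
P = [[0.6700, 0.3300], [0.6800, 0.3200]]
After raising P to the power 3:
P^3(1,1) = 0.3267

0.3267


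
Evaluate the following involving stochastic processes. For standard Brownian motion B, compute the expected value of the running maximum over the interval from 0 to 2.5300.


E(max B(s)) = sqrt(2t/pi)
= sqrt(2*2.5300/pi)
= sqrt(1.6106)
= 1.2691

1.2691


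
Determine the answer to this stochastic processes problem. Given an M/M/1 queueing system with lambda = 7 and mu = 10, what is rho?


rho = lambda/mu
= 7/10
= 0.7000

0.7000


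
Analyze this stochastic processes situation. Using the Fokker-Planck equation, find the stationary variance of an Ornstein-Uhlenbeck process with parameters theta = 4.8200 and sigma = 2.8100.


Stationary variance = sigma^2 / (2*theta)
= 2.8100^2 / (2*4.8200)
= 7.8961 / 9.6400
= 0.8191

0.8191


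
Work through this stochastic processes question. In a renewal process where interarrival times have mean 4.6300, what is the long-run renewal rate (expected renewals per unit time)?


Long-run renewal rate = 1/E(X)
= 1/4.6300
= 0.2160

0.2160


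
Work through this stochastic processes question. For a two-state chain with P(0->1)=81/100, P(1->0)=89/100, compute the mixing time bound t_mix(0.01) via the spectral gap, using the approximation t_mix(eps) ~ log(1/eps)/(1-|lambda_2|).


lambda_2 = |1 - p01 - p10| = |1 - 0.8100 - 0.8900| = 0.7000
t_mix ~ log(1/eps)/(1 - |lambda_2|)
= log(100)/(1 - 0.7000) = 4.6052/0.3000
= 15.3506

15.3506


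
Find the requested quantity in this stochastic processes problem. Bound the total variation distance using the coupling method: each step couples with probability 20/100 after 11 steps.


TV distance bound <= (1-delta)^n
= (1 - 0.2000)^11
= 0.8000^11
= 0.0859

0.0859


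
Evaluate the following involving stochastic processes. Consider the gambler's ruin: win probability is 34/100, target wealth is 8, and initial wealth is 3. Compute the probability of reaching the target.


Gambler's ruin formula:
r = q/p = 0.6600/0.3400 = 1.9412
P(win) = (1 - r^i)/(1 - r^N)
= (1 - 1.9412^3)/(1 - 1.9412^8)
= 0.0315

0.0315


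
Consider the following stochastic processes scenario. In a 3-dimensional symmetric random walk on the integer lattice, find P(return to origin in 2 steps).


P(return in 2 steps) = P(reverse first step) = 1/(2d)
= 1/6
= 0.1667

0.1667


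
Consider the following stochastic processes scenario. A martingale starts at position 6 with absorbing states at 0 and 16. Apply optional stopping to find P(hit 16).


By optional stopping theorem: E(M at tau) = M(0) = 6
P(hit 16)*16 + P(hit 0)*0 = 6
P(hit 16) = (6 - 0)/(16 - 0) = 3/8 = 0.3750

0.3750


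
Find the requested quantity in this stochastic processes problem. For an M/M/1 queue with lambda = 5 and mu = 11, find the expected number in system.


rho = 5/11 = 0.4545
L = rho/(1-rho)
= 0.4545/0.5455
= 0.8333

0.8333


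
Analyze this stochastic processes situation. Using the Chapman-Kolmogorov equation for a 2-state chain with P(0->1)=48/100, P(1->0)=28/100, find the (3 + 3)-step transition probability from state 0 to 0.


P^6 = P^3 * P^3
Computing via matrix multiplication of the transition matrix.
Entry (0,0) of P^6 = 0.3685

0.3685


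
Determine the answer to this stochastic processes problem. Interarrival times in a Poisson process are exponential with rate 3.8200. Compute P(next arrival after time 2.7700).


P(X > t) = exp(-lambda * t)
= exp(-3.8200 * 2.7700)
= exp(-10.5814) = 2.5384e-05

2.5384e-05


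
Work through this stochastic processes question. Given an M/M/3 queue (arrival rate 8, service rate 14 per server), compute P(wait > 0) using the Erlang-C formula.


a = lambda/mu = 0.5714
rho = a/c = 0.1905
Erlang-C formula applied:
C(c,a) = 0.0217

0.0217


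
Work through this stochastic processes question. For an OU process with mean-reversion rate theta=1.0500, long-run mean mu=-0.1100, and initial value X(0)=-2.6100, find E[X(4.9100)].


E[X(t)] = mu + (X(0) - mu)*exp(-theta*t)
= -0.1100 + (-2.6100 - -0.1100)*exp(-1.0500*4.9100)
= -0.1100 + -2.5000 * 0.0058
= -0.1244

-0.1244


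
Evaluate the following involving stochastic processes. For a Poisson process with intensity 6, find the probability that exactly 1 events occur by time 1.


P(N(t)=k) = (lambda*t)^k * exp(-lambda*t) / k!
lambda*t = 6
= 6^1 * exp(-6) / 1!
= 6 * 0.0025 / 1
= 0.0149

0.0149


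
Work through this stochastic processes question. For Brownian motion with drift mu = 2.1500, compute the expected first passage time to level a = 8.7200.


Expected first passage time = a/mu
= 8.7200/2.1500
= 4.0558

4.0558


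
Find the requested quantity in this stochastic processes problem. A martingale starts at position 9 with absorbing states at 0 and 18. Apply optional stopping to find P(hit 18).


By optional stopping theorem: E(M at tau) = M(0) = 9
P(hit 18)*18 + P(hit 0)*0 = 9
P(hit 18) = (9 - 0)/(18 - 0) = 1/2 = 0.5000

0.5000


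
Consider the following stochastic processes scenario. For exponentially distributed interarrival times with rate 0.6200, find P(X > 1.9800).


P(X > t) = exp(-lambda * t)
= exp(-0.6200 * 1.9800)
= exp(-1.2276) = 0.2930

0.2930


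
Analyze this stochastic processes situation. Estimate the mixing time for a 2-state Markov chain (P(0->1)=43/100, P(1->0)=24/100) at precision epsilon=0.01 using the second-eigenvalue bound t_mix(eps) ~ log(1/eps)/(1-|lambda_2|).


lambda_2 = |1 - p01 - p10| = |1 - 0.4300 - 0.2400| = 0.3300
t_mix ~ log(1/eps)/(1 - |lambda_2|)
= log(100)/(1 - 0.3300) = 4.6052/0.6700
= 6.8734

6.8734


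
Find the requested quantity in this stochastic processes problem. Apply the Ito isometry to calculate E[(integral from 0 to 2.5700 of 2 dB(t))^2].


By Ito isometry: E[(int f dB)^2] = int f^2 dt
= 2^2 * 2.5700
= 4 * 2.5700 = 10.2800

10.2800


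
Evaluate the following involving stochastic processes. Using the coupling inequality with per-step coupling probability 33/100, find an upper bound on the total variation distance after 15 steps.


TV distance bound <= (1-delta)^n
= (1 - 0.3300)^15
= 0.6700^15
= 0.0025

0.0025


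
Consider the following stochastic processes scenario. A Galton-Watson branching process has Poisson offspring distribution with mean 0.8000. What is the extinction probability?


Since mu = 0.8000 <= 1, extinction probability = 1.

1.0000


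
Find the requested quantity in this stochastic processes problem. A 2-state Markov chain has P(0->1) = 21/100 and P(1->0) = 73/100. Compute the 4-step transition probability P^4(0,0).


Computing P^4 by matrix multiplication.
P = [[0.7900, 0.2100], [0.7300, 0.2700]]
After raising P to the power 4:
P^4(0,0) = 0.7766

0.7766


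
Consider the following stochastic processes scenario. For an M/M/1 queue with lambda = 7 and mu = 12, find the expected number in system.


rho = 7/12 = 0.5833
L = rho/(1-rho)
= 0.5833/0.4167
= 1.4000

1.4000


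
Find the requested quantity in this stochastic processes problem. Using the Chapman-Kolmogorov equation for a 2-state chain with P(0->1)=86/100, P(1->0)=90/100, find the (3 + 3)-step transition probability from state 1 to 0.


P^6 = P^3 * P^3
Computing via matrix multiplication of the transition matrix.
Entry (1,0) of P^6 = 0.4128

0.4128


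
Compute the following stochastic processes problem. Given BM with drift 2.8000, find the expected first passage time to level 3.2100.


Expected first passage time = a/mu
= 3.2100/2.8000
= 1.1464

1.1464


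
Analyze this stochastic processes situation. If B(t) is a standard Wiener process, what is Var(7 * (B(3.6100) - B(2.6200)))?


Var(alpha*(B(t)-B(s))) = alpha^2 * (t-s)
= 7^2 * (3.6100 - 2.6200)
= 49 * 0.9900
= 48.5100

48.5100


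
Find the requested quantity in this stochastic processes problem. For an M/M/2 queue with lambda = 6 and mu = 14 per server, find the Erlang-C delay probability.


a = lambda/mu = 0.4286
rho = a/c = 0.2143
Erlang-C formula applied:
C(c,a) = 0.0756

0.0756


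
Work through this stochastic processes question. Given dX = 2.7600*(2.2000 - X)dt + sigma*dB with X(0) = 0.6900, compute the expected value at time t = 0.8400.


E[X(t)] = mu + (X(0) - mu)*exp(-theta*t)
= 2.2000 + (0.6900 - 2.2000)*exp(-2.7600*0.8400)
= 2.2000 + -1.5100 * 0.0984
= 2.0514

2.0514


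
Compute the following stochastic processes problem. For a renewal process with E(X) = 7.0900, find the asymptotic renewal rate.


Long-run renewal rate = 1/E(X)
= 1/7.0900
= 0.1410

0.1410


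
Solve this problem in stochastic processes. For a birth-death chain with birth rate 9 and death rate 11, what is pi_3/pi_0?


For birth-death process, pi_n/pi_0 = (lambda/mu)^n
= (9/11)^3
= 0.5477

0.5477


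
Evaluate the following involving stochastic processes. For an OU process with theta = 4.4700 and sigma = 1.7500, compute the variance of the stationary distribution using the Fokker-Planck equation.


Stationary variance = sigma^2 / (2*theta)
= 1.7500^2 / (2*4.4700)
= 3.0625 / 8.9400
= 0.3426

0.3426


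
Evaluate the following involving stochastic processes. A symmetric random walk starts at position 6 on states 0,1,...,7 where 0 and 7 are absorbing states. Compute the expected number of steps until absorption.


For symmetric RW on 0,...,N with absorbing barriers, E(i) = i*(N-i)
E(6) = 6 * 1 = 6

6


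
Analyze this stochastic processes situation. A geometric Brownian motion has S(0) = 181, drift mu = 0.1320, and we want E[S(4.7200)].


E[S(t)] = S(0) * exp(mu * t)
= 181 * exp(0.1320 * 4.7200)
= 181 * 1.8646
= 337.4904

337.4904


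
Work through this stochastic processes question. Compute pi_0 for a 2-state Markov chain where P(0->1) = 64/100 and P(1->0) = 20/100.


Stationary distribution: pi_0 = p10/(p01+p10), pi_1 = p01/(p01+p10)
p01 = 0.6400, p10 = 0.2000
pi_0 = 0.2381

0.2381


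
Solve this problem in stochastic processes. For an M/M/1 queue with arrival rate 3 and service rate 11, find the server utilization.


rho = lambda/mu
= 3/11
= 0.2727

0.2727


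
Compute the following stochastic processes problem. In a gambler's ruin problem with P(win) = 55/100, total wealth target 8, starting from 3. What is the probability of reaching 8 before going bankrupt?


Gambler's ruin formula:
r = q/p = 0.4500/0.5500 = 0.8182
P(win) = (1 - r^i)/(1 - r^N)
= (1 - 0.8182^3)/(1 - 0.8182^8)
= 0.5659

0.5659


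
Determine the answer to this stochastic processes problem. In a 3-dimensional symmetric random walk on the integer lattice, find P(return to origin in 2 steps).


P(return in 2 steps) = P(reverse first step) = 1/(2d)
= 1/6
= 0.1667

0.1667


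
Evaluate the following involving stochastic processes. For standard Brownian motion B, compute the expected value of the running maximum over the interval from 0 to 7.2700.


E(max B(s)) = sqrt(2t/pi)
= sqrt(2*7.2700/pi)
= sqrt(4.6282)
= 2.1513

2.1513


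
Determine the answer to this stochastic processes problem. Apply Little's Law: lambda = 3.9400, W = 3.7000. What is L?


Little's Law: L = lambda * W
= 3.9400 * 3.7000
= 14.5780

14.5780


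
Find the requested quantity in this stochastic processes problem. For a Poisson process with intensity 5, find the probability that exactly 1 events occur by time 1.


P(N(t)=k) = (lambda*t)^k * exp(-lambda*t) / k!
lambda*t = 5
= 5^1 * exp(-5) / 1!
= 5 * 0.0067 / 1
= 0.0337

0.0337


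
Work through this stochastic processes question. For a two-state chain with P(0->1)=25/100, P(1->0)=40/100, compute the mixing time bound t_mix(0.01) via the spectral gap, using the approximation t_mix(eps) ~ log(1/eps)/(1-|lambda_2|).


lambda_2 = |1 - p01 - p10| = |1 - 0.2500 - 0.4000| = 0.3500
t_mix ~ log(1/eps)/(1 - |lambda_2|)
= log(100)/(1 - 0.3500) = 4.6052/0.6500
= 7.0849

7.0849


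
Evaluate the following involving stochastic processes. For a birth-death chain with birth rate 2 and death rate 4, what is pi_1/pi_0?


For birth-death process, pi_n/pi_0 = (lambda/mu)^n
= (2/4)^1
= 0.5000

0.5000


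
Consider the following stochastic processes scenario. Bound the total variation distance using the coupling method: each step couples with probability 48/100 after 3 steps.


TV distance bound <= (1-delta)^n
= (1 - 0.4800)^3
= 0.5200^3
= 0.1406

0.1406


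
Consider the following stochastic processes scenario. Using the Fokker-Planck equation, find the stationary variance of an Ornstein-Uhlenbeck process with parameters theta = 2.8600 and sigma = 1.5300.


Stationary variance = sigma^2 / (2*theta)
= 1.5300^2 / (2*2.8600)
= 2.3409 / 5.7200
= 0.4092

0.4092


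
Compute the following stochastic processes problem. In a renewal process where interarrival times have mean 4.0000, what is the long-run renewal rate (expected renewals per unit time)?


Long-run renewal rate = 1/E(X)
= 1/4.0000
= 0.2500

0.2500


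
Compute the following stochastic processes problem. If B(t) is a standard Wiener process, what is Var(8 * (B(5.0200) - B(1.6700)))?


Var(alpha*(B(t)-B(s))) = alpha^2 * (t-s)
= 8^2 * (5.0200 - 1.6700)
= 64 * 3.3500
= 214.4000

214.4000


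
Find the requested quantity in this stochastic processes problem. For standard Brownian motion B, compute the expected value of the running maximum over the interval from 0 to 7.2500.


E(max B(s)) = sqrt(2t/pi)
= sqrt(2*7.2500/pi)
= sqrt(4.6155)
= 2.1484

2.1484


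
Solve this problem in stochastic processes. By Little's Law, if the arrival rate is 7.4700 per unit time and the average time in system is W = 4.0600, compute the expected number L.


Little's Law: L = lambda * W
= 7.4700 * 4.0600
= 30.3282

30.3282


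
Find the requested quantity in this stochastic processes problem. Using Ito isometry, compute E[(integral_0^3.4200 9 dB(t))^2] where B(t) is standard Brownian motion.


By Ito isometry: E[(int f dB)^2] = int f^2 dt
= 9^2 * 3.4200
= 81 * 3.4200 = 277.0200

277.0200


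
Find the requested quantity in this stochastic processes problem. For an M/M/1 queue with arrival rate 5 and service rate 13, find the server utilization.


rho = lambda/mu
= 5/13
= 0.3846

0.3846


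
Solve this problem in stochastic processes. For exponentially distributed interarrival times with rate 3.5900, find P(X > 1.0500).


P(X > t) = exp(-lambda * t)
= exp(-3.5900 * 1.0500)
= exp(-3.7695) = 0.0231

0.0231


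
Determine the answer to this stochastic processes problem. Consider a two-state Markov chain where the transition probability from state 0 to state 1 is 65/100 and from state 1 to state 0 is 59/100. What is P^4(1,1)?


Computing P^4 by matrix multiplication.
P = [[0.3500, 0.6500], [0.5900, 0.4100]]
After raising P to the power 4:
P^4(1,1) = 0.5258

0.5258


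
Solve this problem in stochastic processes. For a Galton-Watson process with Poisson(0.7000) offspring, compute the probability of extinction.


Since mu = 0.7000 <= 1, extinction probability = 1.

1.0000


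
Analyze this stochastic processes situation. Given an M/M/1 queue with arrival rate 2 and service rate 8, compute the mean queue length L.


rho = 2/8 = 0.2500
L = rho/(1-rho)
= 0.2500/0.7500
= 0.3333

0.3333


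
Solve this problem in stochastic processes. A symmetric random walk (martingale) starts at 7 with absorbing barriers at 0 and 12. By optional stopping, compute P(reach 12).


By optional stopping theorem: E(M at tau) = M(0) = 7
P(hit 12)*12 + P(hit 0)*0 = 7
P(hit 12) = (7 - 0)/(12 - 0) = 7/12 = 0.5833

0.5833


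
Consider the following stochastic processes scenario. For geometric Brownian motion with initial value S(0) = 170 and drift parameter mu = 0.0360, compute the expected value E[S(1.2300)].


E[S(t)] = S(0) * exp(mu * t)
= 170 * exp(0.0360 * 1.2300)
= 170 * 1.0453
= 177.6967

177.6967


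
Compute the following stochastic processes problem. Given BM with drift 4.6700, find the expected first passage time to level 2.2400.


Expected first passage time = a/mu
= 2.2400/4.6700
= 0.4797

0.4797


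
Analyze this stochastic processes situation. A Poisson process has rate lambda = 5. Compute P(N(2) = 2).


P(N(t)=k) = (lambda*t)^k * exp(-lambda*t) / k!
lambda*t = 10
= 10^2 * exp(-10) / 2!
= 100 * 4.5400e-05 / 2
= 0.0023

0.0023


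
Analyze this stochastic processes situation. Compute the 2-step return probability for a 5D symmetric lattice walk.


P(return in 2 steps) = P(reverse first step) = 1/(2d)
= 1/10
= 0.1000

0.1000


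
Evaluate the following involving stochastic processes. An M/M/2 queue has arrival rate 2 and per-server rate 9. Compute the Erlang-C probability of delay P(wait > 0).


a = lambda/mu = 0.2222
rho = a/c = 0.1111
Erlang-C formula applied:
C(c,a) = 0.0222

0.0222


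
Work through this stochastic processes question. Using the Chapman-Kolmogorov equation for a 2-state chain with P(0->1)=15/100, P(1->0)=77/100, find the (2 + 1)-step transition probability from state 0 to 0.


P^3 = P^2 * P^1
Computing via matrix multiplication of the transition matrix.
Entry (0,0) of P^3 = 0.8370

0.8370


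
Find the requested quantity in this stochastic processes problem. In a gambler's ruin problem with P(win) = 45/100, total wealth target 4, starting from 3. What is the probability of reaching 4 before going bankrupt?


Gambler's ruin formula:
r = q/p = 0.5500/0.4500 = 1.2222
P(win) = (1 - r^i)/(1 - r^N)
= (1 - 1.2222^3)/(1 - 1.2222^4)
= 0.6705

0.6705


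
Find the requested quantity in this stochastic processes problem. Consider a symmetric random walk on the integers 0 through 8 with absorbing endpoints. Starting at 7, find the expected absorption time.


For symmetric RW on 0,...,N with absorbing barriers, E(i) = i*(N-i)
E(7) = 7 * 1 = 7

7


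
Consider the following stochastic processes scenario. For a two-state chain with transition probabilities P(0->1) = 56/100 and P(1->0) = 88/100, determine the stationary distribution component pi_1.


Stationary distribution: pi_0 = p10/(p01+p10), pi_1 = p01/(p01+p10)
p01 = 0.5600, p10 = 0.8800
pi_1 = 0.3889

0.3889


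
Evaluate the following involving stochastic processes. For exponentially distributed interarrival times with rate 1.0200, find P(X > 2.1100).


P(X > t) = exp(-lambda * t)
= exp(-1.0200 * 2.1100)
= exp(-2.1522) = 0.1162

0.1162


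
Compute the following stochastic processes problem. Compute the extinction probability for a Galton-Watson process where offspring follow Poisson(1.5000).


Since mu = 1.5000 > 1, extinction prob q < 1.
Solve s = exp(mu*(s-1)) iteratively.
q = 0.4172

0.4172


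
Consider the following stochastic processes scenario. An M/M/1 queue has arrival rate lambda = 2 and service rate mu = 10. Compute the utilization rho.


rho = lambda/mu
= 2/10
= 0.2000

0.2000


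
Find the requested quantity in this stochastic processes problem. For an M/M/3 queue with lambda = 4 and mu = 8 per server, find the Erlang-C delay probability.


a = lambda/mu = 0.5000
rho = a/c = 0.1667
Erlang-C formula applied:
C(c,a) = 0.0152

0.0152


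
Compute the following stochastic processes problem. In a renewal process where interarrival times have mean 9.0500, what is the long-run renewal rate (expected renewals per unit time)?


Long-run renewal rate = 1/E(X)
= 1/9.0500
= 0.1105

0.1105


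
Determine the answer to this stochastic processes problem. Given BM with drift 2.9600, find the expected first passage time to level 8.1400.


Expected first passage time = a/mu
= 8.1400/2.9600
= 2.7500

2.7500


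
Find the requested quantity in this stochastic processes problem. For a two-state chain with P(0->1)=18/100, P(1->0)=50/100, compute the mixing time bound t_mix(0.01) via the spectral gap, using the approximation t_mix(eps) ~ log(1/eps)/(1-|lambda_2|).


lambda_2 = |1 - p01 - p10| = |1 - 0.1800 - 0.5000| = 0.3200
t_mix ~ log(1/eps)/(1 - |lambda_2|)
= log(100)/(1 - 0.3200) = 4.6052/0.6800
= 6.7723

6.7723


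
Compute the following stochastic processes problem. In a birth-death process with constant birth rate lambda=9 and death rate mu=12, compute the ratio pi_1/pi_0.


For birth-death process, pi_n/pi_0 = (lambda/mu)^n
= (9/12)^1
= 0.7500

0.7500


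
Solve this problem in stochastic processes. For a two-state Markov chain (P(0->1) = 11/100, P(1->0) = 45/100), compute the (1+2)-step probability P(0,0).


P^3 = P^1 * P^2
Computing via matrix multiplication of the transition matrix.
Entry (0,0) of P^3 = 0.8203

0.8203


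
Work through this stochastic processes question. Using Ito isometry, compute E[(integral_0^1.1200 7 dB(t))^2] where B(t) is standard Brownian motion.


By Ito isometry: E[(int f dB)^2] = int f^2 dt
= 7^2 * 1.1200
= 49 * 1.1200 = 54.8800

54.8800


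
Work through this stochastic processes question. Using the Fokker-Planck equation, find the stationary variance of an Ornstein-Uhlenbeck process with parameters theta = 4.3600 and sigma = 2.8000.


Stationary variance = sigma^2 / (2*theta)
= 2.8000^2 / (2*4.3600)
= 7.8400 / 8.7200
= 0.8991

0.8991


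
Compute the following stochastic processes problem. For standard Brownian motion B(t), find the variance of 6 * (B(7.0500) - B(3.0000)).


Var(alpha*(B(t)-B(s))) = alpha^2 * (t-s)
= 6^2 * (7.0500 - 3.0000)
= 36 * 4.0500
= 145.8000

145.8000


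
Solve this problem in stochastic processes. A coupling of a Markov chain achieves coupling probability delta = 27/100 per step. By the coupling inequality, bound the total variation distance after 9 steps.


TV distance bound <= (1-delta)^n
= (1 - 0.2700)^9
= 0.7300^9
= 0.0589

0.0589


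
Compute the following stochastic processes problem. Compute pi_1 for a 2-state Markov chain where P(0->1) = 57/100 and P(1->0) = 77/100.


Stationary distribution: pi_0 = p10/(p01+p10), pi_1 = p01/(p01+p10)
p01 = 0.5700, p10 = 0.7700
pi_1 = 0.4254

0.4254


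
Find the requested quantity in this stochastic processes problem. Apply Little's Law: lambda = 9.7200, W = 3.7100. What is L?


Little's Law: L = lambda * W
= 9.7200 * 3.7100
= 36.0612

36.0612


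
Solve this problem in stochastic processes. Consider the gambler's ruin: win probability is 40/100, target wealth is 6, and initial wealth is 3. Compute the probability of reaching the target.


Gambler's ruin formula:
r = q/p = 0.6000/0.4000 = 1.5000
P(win) = (1 - r^i)/(1 - r^N)
= (1 - 1.5000^3)/(1 - 1.5000^6)
= 0.2286

0.2286


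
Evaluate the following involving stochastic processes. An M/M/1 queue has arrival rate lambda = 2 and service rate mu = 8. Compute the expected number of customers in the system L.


rho = 2/8 = 0.2500
L = rho/(1-rho)
= 0.2500/0.7500
= 0.3333

0.3333


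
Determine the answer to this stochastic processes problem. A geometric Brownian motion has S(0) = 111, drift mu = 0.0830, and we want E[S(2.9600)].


E[S(t)] = S(0) * exp(mu * t)
= 111 * exp(0.0830 * 2.9600)
= 111 * 1.2785
= 141.9124

141.9124


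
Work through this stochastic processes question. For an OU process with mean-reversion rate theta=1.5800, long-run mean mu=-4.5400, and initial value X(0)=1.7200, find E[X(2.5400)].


E[X(t)] = mu + (X(0) - mu)*exp(-theta*t)
= -4.5400 + (1.7200 - -4.5400)*exp(-1.5800*2.5400)
= -4.5400 + 6.2600 * 0.0181
= -4.4268

-4.4268


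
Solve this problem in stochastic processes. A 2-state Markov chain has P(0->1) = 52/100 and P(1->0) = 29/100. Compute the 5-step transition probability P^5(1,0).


Computing P^5 by matrix multiplication.
P = [[0.4800, 0.5200], [0.2900, 0.7100]]
After raising P to the power 5:
P^5(1,0) = 0.3579

0.3579


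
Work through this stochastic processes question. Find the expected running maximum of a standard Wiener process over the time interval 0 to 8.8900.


E(max B(s)) = sqrt(2t/pi)
= sqrt(2*8.8900/pi)
= sqrt(5.6595)
= 2.3790

2.3790


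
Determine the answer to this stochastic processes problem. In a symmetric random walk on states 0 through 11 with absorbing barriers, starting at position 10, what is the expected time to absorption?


For symmetric RW on 0,...,N with absorbing barriers, E(i) = i*(N-i)
E(10) = 10 * 1 = 10

10


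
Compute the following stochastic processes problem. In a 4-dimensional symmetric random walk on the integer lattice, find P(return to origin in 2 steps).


P(return in 2 steps) = P(reverse first step) = 1/(2d)
= 1/8
= 0.1250

0.1250


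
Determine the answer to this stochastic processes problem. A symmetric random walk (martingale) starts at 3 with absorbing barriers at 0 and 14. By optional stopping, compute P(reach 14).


By optional stopping theorem: E(M at tau) = M(0) = 3
P(hit 14)*14 + P(hit 0)*0 = 3
P(hit 14) = (3 - 0)/(14 - 0) = 3/14 = 0.2143

0.2143


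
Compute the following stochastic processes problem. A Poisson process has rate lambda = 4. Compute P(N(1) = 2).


P(N(t)=k) = (lambda*t)^k * exp(-lambda*t) / k!
lambda*t = 4
= 4^2 * exp(-4) / 2!
= 16 * 0.0183 / 2
= 0.1465

0.1465


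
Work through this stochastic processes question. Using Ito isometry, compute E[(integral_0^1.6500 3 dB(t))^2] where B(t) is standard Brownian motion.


By Ito isometry: E[(int f dB)^2] = int f^2 dt
= 3^2 * 1.6500
= 9 * 1.6500 = 14.8500

14.8500


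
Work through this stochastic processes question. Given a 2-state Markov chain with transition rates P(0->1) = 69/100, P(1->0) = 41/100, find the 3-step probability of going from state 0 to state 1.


Computing P^3 by matrix multiplication.
P = [[0.3100, 0.6900], [0.4100, 0.5900]]
After raising P to the power 3:
P^3(0,1) = 0.6279

0.6279


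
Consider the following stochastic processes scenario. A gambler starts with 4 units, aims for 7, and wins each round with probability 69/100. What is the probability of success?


Gambler's ruin formula:
r = q/p = 0.3100/0.6900 = 0.4493
P(win) = (1 - r^i)/(1 - r^N)
= (1 - 0.4493^4)/(1 - 0.4493^7)
= 0.9628

0.9628


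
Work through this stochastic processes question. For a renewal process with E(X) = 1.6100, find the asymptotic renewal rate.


Long-run renewal rate = 1/E(X)
= 1/1.6100
= 0.6211

0.6211


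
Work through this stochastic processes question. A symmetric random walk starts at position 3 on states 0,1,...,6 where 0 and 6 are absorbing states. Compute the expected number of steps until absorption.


For symmetric RW on 0,...,N with absorbing barriers, E(i) = i*(N-i)
E(3) = 3 * 3 = 9

9


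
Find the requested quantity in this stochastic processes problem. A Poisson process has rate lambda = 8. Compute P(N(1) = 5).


P(N(t)=k) = (lambda*t)^k * exp(-lambda*t) / k!
lambda*t = 8
= 8^5 * exp(-8) / 5!
= 32768 * 3.3546e-04 / 120
= 0.0916

0.0916


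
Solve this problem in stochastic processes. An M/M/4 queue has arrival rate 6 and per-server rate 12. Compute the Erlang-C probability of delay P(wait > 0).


a = lambda/mu = 0.5000
rho = a/c = 0.1250
Erlang-C formula applied:
C(c,a) = 0.0018

0.0018
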